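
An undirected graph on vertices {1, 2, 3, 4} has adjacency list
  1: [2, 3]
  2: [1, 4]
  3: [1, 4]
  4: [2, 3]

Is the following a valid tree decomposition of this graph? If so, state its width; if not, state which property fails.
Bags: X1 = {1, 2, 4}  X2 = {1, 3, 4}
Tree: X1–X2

Yes; width 2.

Checking the three conditions: (i) the bags cover all of {1, 2, 3, 4}; (ii) for each edge, some bag contains both endpoints; (iii) the bags containing any fixed vertex form a subtree. All hold, so the decomposition is valid with width 3 − 1 = 2.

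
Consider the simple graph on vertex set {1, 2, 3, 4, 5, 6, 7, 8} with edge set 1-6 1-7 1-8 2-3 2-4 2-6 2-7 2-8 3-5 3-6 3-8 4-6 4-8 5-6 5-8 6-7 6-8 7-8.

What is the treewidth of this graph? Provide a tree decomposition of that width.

The largest bag has 4 vertices, giving width 3; this decomposition certifies tw(G) ≤ 3. Conversely, {1, 6, 7, 8} is a clique of size 4, and the vertices of any clique must share a bag in every tree decomposition; so some bag has ≥ 4 vertices and tw(G) ≥ 3. Combining the bounds, tw(G) = 3.

Treewidth 3.
One such decomposition:
Bags: B1 = {2, 4, 6, 8}  B2 = {2, 3, 6, 8}  B3 = {2, 6, 7, 8}  B4 = {3, 5, 6, 8}  B5 = {1, 6, 7, 8}
Tree: B1–B2, B1–B3, B2–B4, B3–B5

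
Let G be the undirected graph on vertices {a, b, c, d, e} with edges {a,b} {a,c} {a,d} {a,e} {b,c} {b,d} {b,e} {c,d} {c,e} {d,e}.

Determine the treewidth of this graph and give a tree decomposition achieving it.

A single bag containing all 5 vertices is trivially a valid decomposition of width 4. On the other hand G contains the 5-clique {a, b, c, d, e}. A clique must lie in a single bag of any decomposition, so no decomposition can have width below 4. Combining the bounds, tw(G) = 4.

Treewidth 4.
Bags: B1 = {a, b, c, d, e}
Tree: (single bag)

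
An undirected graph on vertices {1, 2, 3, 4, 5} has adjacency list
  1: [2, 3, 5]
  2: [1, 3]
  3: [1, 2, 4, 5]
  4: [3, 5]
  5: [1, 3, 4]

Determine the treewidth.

2

A width-2 tree decomposition is:
Bags: B1 = {3, 4, 5}  B2 = {1, 3, 5}  B3 = {1, 2, 3}
Tree: B1–B2, B2–B3
Every bag has size at most 3, so the width is 3 − 1 = 2 and tw(G) ≤ 2. For the lower bound, the 3 vertices {1, 2, 3} are pairwise adjacent, and any tree decomposition puts a clique entirely inside one bag — forcing width ≥ 2. Therefore the treewidth is 2.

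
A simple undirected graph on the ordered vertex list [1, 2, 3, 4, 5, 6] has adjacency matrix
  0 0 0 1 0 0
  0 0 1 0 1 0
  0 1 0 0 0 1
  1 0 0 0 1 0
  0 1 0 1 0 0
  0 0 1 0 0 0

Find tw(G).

A width-1 tree decomposition is:
Bags: B1 = {3, 6}  B2 = {2, 3}  B3 = {2, 5}  B4 = {4, 5}  B5 = {1, 4}
Tree: B1–B2, B2–B3, B3–B4, B4–B5
The largest bag has 2 vertices, giving width 1; this decomposition certifies tw(G) ≤ 1. Since G has at least one edge (e.g. 6–3), it is not an edgeless graph, so tw(G) ≥ 1. Therefore the treewidth is 1.

1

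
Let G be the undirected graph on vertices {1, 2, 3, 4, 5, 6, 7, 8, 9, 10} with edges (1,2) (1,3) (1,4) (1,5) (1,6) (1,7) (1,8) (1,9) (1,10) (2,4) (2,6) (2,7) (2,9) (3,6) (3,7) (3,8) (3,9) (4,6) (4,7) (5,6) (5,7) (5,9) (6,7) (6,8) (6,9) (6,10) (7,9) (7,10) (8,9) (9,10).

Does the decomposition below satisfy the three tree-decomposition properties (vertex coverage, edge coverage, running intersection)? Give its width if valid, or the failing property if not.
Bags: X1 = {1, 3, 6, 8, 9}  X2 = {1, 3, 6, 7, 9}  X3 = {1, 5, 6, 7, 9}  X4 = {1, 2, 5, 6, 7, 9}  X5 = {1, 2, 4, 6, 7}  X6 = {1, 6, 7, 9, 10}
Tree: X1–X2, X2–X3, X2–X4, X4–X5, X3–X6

A tree decomposition must satisfy three properties: every vertex lies in some bag; for every edge, both endpoints lie together in some bag; and for every vertex, the bags containing it form a connected subtree. Here bags containing vertex 5 are not connected in the tree, so the decomposition is invalid.

No — bags containing vertex 5 are not connected in the tree.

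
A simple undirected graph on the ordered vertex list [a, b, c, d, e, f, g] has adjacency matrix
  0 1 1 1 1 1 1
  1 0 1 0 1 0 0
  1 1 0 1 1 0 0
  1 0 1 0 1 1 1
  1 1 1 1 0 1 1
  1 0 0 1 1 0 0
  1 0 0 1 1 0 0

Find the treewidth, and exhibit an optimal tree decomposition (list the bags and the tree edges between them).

Treewidth 3.
One optimal decomposition is:
Bags: B1 = {a, b, c, e}  B2 = {a, c, d, e}  B3 = {a, d, e, f}  B4 = {a, d, e, g}
Tree: B1–B2, B2–B3, B2–B4

Every bag has size at most 4, so the width is 4 − 1 = 3 and tw(G) ≤ 3. On the other hand G contains the 4-clique {a, d, e, g}. A clique must lie in a single bag of any decomposition, so no decomposition can have width below 3. The upper and lower bounds meet at 3, so that is the treewidth.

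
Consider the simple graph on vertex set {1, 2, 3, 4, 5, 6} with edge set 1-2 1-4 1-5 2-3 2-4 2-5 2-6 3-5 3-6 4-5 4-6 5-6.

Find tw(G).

A width-3 tree decomposition is:
Bags: B1 = {1, 2, 4, 5}  B2 = {2, 4, 5, 6}  B3 = {2, 3, 5, 6}
Tree: B1–B2, B2–B3
Each bag holds 4 vertices, so the decomposition has width 3, which upper-bounds the treewidth. For the lower bound, the 4 vertices {2, 3, 5, 6} are pairwise adjacent, and any tree decomposition puts a clique entirely inside one bag — forcing width ≥ 3. Hence tw(G) = 3 exactly.

3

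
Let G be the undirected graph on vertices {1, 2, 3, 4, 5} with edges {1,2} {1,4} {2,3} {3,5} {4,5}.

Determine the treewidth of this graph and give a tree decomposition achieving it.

Treewidth 2.
One optimal decomposition is:
Bags: B1 = {3, 4, 5}  B2 = {1, 3, 4}  B3 = {1, 2, 3}
Tree: B1–B2, B2–B3

Each bag holds 3 vertices, so the decomposition has width 2, which upper-bounds the treewidth. For the lower bound, G contains the cycle 3–5–4–1–2–3, so G is not a forest; only forests have treewidth ≤ 1, hence tw(G) ≥ 2. Combining the bounds, tw(G) = 2.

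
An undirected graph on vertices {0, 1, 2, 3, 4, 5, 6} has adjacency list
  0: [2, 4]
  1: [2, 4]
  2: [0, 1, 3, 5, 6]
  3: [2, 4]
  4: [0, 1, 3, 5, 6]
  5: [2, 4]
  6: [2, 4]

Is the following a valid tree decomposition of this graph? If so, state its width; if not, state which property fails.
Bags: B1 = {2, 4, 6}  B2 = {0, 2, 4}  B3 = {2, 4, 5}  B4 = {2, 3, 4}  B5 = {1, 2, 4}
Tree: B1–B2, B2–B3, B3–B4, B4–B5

Vertex coverage: the bags together contain {0, 1, 2, 3, 4, 5, 6}, the full vertex set. Edge coverage: each edge of G has both endpoints in at least one bag. Running intersection: for every vertex, the bags containing it form a connected subtree. All three properties hold, so this is a valid tree decomposition of width max|bag| − 1 = 2, and hence tw(G) ≤ 2.

Yes; width 2.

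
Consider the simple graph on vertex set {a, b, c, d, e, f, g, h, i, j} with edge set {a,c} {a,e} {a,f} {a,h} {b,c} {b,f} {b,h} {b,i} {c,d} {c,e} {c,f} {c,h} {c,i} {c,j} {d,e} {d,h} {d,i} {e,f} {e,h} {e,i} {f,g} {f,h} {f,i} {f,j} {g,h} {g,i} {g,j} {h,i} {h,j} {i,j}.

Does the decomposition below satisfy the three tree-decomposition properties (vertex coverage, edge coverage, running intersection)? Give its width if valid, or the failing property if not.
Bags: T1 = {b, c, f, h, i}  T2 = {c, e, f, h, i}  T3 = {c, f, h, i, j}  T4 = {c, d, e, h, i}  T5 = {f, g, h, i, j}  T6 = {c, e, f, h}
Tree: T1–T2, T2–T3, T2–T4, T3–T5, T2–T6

A tree decomposition must satisfy three properties: every vertex lies in some bag; for every edge, both endpoints lie together in some bag; and for every vertex, the bags containing it form a connected subtree. Here vertex a appears in no bag, so the decomposition is invalid.

No — vertex a appears in no bag.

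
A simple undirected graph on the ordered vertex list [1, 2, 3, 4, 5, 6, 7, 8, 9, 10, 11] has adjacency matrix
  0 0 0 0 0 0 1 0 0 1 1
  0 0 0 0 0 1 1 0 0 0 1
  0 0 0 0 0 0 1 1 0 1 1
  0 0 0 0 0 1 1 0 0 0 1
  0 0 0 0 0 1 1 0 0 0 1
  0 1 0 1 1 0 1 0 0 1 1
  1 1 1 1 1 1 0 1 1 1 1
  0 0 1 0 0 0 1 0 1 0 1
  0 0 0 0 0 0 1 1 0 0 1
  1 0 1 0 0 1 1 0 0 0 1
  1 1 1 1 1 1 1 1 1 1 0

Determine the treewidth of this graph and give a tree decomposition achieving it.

Treewidth 3.
Bags: B1 = {1, 7, 10, 11}  B2 = {6, 7, 10, 11}  B3 = {3, 7, 10, 11}  B4 = {2, 6, 7, 11}  B5 = {3, 7, 8, 11}  B6 = {7, 8, 9, 11}  B7 = {5, 6, 7, 11}  B8 = {4, 6, 7, 11}
Tree: B1–B2, B1–B3, B2–B4, B3–B5, B5–B6, B2–B7, B4–B8

The largest bag has 4 vertices, giving width 3; this decomposition certifies tw(G) ≤ 3. Conversely, {1, 7, 10, 11} is a clique of size 4, and the vertices of any clique must share a bag in every tree decomposition; so some bag has ≥ 4 vertices and tw(G) ≥ 3. Therefore the treewidth is 3.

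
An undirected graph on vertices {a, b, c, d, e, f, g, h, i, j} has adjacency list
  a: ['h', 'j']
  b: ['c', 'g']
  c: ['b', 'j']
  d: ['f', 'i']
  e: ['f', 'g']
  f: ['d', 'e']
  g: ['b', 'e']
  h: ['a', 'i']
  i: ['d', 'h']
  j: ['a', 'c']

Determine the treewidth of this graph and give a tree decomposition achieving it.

Treewidth 2.
Bags: B1 = {b, e, g}  B2 = {b, e, f}  B3 = {b, d, f}  B4 = {b, d, i}  B5 = {b, h, i}  B6 = {a, b, h}  B7 = {a, b, j}  B8 = {b, c, j}
Tree: B1–B2, B2–B3, B3–B4, B4–B5, B5–B6, B6–B7, B7–B8

Each bag holds 3 vertices, so the decomposition has width 2, which upper-bounds the treewidth. Since b–g–e–f–d–i–h–a–j–c–b is a cycle in G, G is not acyclic. Forests are exactly the graphs of treewidth ≤ 1, so tw(G) ≥ 2. Hence tw(G) = 2 exactly.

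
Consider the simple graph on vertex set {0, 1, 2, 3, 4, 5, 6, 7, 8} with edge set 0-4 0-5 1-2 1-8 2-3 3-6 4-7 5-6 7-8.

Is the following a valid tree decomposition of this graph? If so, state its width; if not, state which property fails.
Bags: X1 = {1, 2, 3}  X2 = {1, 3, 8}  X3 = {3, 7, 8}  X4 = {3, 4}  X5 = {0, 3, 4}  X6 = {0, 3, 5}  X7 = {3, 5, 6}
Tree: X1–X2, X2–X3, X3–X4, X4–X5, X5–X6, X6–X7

No — edge (7,4) lies in no bag.

A tree decomposition must satisfy three properties: every vertex lies in some bag; for every edge, both endpoints lie together in some bag; and for every vertex, the bags containing it form a connected subtree. Here edge (7,4) lies in no bag, so the decomposition is invalid.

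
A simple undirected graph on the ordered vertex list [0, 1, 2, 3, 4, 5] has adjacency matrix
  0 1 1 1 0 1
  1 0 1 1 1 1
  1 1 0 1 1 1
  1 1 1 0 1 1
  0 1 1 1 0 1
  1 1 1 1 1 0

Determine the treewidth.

4

A width-4 tree decomposition is:
Bags: B1 = {0, 1, 2, 3, 5}  B2 = {1, 2, 3, 4, 5}
Tree: B1–B2
The largest bag has 5 vertices, giving width 4; this decomposition certifies tw(G) ≤ 4. Conversely, {0, 1, 2, 3, 5} is a clique of size 5, and the vertices of any clique must share a bag in every tree decomposition; so some bag has ≥ 5 vertices and tw(G) ≥ 4. Combining the bounds, tw(G) = 4.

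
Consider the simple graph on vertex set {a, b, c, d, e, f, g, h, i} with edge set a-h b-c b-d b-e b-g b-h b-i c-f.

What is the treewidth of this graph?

1

A width-1 tree decomposition is:
Bags: B1 = {b, h}  B2 = {a, h}  B3 = {b, i}  B4 = {b, e}  B5 = {b, d}  B6 = {b, g}  B7 = {b, c}  B8 = {c, f}
Tree: B1–B2, B1–B3, B3–B4, B3–B5, B1–B6, B5–B7, B7–B8
Each bag holds 2 vertices, so the decomposition has width 1, which upper-bounds the treewidth. Since G has at least one edge (e.g. b–h), it is not an edgeless graph, so tw(G) ≥ 1. Therefore the treewidth is 1.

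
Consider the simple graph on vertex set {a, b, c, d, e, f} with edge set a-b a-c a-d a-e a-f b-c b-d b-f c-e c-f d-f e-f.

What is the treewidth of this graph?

A width-3 tree decomposition is:
Bags: B1 = {a, c, e, f}  B2 = {a, b, c, f}  B3 = {a, b, d, f}
Tree: B1–B2, B2–B3
The largest bag has 4 vertices, giving width 3; this decomposition certifies tw(G) ≤ 3. On the other hand G contains the 4-clique {a, b, d, f}. A clique must lie in a single bag of any decomposition, so no decomposition can have width below 3. Combining the bounds, tw(G) = 3.

3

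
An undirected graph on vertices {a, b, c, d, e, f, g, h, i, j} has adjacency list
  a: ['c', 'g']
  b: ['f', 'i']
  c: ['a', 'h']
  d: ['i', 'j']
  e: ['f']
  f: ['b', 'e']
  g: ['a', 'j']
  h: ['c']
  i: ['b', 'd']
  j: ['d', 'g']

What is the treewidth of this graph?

1

A width-1 tree decomposition is:
Bags: B1 = {e, f}  B2 = {b, f}  B3 = {b, i}  B4 = {d, i}  B5 = {d, j}  B6 = {g, j}  B7 = {a, g}  B8 = {a, c}  B9 = {c, h}
Tree: B1–B2, B2–B3, B3–B4, B4–B5, B5–B6, B6–B7, B7–B8, B8–B9
Every bag has size at most 2, so the width is 2 − 1 = 1 and tw(G) ≤ 1. Any graph with an edge has treewidth ≥ 1, and G has the edge e–f. Therefore the treewidth is 1.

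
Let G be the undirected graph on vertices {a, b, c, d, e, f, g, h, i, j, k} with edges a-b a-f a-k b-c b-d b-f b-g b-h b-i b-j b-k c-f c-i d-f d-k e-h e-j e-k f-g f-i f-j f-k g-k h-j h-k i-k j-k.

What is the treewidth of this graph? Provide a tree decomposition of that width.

Treewidth 3.
One such decomposition:
Bags: B1 = {b, d, f, k}  B2 = {b, f, g, k}  B3 = {b, f, j, k}  B4 = {b, h, j, k}  B5 = {a, b, f, k}  B6 = {b, f, i, k}  B7 = {e, h, j, k}  B8 = {b, c, f, i}
Tree: B1–B2, B1–B3, B3–B4, B3–B5, B3–B6, B4–B7, B6–B8

Every bag has size at most 4, so the width is 4 − 1 = 3 and tw(G) ≤ 3. For the lower bound, the 4 vertices {b, c, f, i} are pairwise adjacent, and any tree decomposition puts a clique entirely inside one bag — forcing width ≥ 3. Combining the bounds, tw(G) = 3.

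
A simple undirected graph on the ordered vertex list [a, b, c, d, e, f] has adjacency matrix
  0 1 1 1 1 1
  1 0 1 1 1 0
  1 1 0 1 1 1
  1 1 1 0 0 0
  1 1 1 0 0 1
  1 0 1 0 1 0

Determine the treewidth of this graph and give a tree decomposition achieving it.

Treewidth 3.
One optimal decomposition is:
Bags: B1 = {a, b, c, e}  B2 = {a, c, e, f}  B3 = {a, b, c, d}
Tree: B1–B2, B1–B3

The largest bag has 4 vertices, giving width 3; this decomposition certifies tw(G) ≤ 3. For the lower bound, the 4 vertices {a, b, c, d} are pairwise adjacent, and any tree decomposition puts a clique entirely inside one bag — forcing width ≥ 3. Hence tw(G) = 3 exactly.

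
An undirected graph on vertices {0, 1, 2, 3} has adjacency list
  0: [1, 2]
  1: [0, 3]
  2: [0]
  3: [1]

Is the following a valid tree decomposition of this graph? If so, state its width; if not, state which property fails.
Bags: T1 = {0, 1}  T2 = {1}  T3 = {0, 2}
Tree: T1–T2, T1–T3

A tree decomposition must satisfy three properties: every vertex lies in some bag; for every edge, both endpoints lie together in some bag; and for every vertex, the bags containing it form a connected subtree. Here vertex 3 appears in no bag, so the decomposition is invalid.

No — vertex 3 appears in no bag.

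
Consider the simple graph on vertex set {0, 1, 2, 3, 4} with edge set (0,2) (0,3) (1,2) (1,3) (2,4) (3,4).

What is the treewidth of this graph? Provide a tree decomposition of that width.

Every bag has size at most 3, so the width is 3 − 1 = 2 and tw(G) ≤ 2. The edges 2–4–3–1–2 form a cycle, so G is not a tree and its treewidth is at least 2. Hence tw(G) = 2 exactly.

Treewidth 2.
Bags: B1 = {2, 3, 4}  B2 = {1, 2, 3}  B3 = {0, 2, 3}
Tree: B1–B2, B2–B3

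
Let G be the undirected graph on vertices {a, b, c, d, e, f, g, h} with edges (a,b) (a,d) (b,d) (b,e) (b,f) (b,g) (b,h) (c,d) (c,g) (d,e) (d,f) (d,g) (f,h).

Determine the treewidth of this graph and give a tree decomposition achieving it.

Treewidth 2.
One such decomposition:
Bags: B1 = {a, b, d}  B2 = {b, d, f}  B3 = {b, d, e}  B4 = {b, f, h}  B5 = {b, d, g}  B6 = {c, d, g}
Tree: B1–B2, B1–B3, B2–B4, B1–B5, B5–B6

Each bag holds 3 vertices, so the decomposition has width 2, which upper-bounds the treewidth. Conversely, {c, d, g} is a clique of size 3, and the vertices of any clique must share a bag in every tree decomposition; so some bag has ≥ 3 vertices and tw(G) ≥ 2. The upper and lower bounds meet at 2, so that is the treewidth.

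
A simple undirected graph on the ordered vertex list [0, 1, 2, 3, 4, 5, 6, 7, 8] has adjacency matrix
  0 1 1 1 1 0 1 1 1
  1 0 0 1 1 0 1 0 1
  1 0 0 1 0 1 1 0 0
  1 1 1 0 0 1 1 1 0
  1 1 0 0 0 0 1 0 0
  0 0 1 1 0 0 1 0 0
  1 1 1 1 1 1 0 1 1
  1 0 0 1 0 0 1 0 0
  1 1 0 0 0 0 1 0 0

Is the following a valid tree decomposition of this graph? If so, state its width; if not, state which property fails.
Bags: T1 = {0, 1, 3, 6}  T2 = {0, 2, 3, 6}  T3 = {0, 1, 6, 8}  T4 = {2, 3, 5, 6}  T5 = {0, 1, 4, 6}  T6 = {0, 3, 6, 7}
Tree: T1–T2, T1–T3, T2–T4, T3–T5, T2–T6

Vertex coverage: the bags together contain {0, 1, 2, 3, 4, 5, 6, 7, 8}, the full vertex set. Edge coverage: each edge of G has both endpoints in at least one bag. Running intersection: for every vertex, the bags containing it form a connected subtree. All three properties hold, so this is a valid tree decomposition of width max|bag| − 1 = 3, and hence tw(G) ≤ 3.

Yes; width 3.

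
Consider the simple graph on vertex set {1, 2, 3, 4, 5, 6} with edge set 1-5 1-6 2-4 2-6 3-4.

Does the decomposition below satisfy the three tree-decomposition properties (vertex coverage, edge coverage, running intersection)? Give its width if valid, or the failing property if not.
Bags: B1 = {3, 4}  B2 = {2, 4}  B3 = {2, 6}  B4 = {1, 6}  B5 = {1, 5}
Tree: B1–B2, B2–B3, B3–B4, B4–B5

Vertex coverage: the bags together contain {1, 2, 3, 4, 5, 6}, the full vertex set. Edge coverage: each edge of G has both endpoints in at least one bag. Running intersection: for every vertex, the bags containing it form a connected subtree. All three properties hold, so this is a valid tree decomposition of width max|bag| − 1 = 1, and hence tw(G) ≤ 1.

Yes; width 1.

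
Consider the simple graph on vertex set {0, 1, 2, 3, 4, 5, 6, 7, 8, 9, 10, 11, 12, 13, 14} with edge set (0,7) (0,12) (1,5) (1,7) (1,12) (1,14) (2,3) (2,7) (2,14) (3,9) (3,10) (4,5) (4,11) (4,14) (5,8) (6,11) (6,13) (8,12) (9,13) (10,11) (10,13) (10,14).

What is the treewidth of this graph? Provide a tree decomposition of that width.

Each bag holds 4 vertices, so the decomposition has width 3, which upper-bounds the treewidth. For the lower bound: the 4 vertex sets {6,9,13}, {3}, {10}, {2,4,11,14} are disjoint, each induces a connected subgraph, and every pair is joined by at least one edge of G. Contracting each set to a single vertex therefore yields K_{4} as a minor, and since treewidth is minor-monotone, tw(G) ≥ tw(K_{4}) = 3. Combining the bounds, tw(G) = 3.

Treewidth 3.
Bags: B1 = {3, 6, 9, 13}  B2 = {3, 6, 10, 13}  B3 = {3, 6, 10, 11}  B4 = {2, 3, 10, 11}  B5 = {2, 10, 11, 14}  B6 = {2, 4, 11, 14}  B7 = {2, 4, 7, 14}  B8 = {1, 4, 7, 14}  B9 = {1, 4, 5, 7}  B10 = {0, 1, 5, 7}  B11 = {0, 1, 5, 12}  B12 = {0, 5, 8, 12}
Tree: B1–B2, B2–B3, B3–B4, B4–B5, B5–B6, B6–B7, B7–B8, B8–B9, B9–B10, B10–B11, B11–B12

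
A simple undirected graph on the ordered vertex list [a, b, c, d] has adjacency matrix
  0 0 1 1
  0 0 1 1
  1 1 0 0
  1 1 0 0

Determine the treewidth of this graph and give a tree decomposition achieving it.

Each bag holds 3 vertices, so the decomposition has width 2, which upper-bounds the treewidth. Since a–c–b–d–a is a cycle in G, G is not acyclic. Forests are exactly the graphs of treewidth ≤ 1, so tw(G) ≥ 2. Therefore the treewidth is 2.

Treewidth 2.
One such decomposition:
Bags: B1 = {a, b, c}  B2 = {a, b, d}
Tree: B1–B2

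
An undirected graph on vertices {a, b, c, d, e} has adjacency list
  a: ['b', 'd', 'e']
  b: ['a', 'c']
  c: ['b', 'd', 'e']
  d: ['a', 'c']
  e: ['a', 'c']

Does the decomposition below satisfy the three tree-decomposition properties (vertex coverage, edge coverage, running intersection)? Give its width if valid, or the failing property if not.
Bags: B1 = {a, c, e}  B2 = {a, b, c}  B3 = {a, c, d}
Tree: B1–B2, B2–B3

Yes; width 2.

Checking the three conditions: (i) the bags cover all of {a, b, c, d, e}; (ii) for each edge, some bag contains both endpoints; (iii) the bags containing any fixed vertex form a subtree. All hold, so the decomposition is valid with width 3 − 1 = 2.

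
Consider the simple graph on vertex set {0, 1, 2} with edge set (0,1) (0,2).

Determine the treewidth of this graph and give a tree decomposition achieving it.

Each bag holds 2 vertices, so the decomposition has width 1, which upper-bounds the treewidth. Since G has at least one edge (e.g. 1–0), it is not an edgeless graph, so tw(G) ≥ 1. The upper and lower bounds meet at 1, so that is the treewidth.

Treewidth 1.
One optimal decomposition is:
Bags: B1 = {0, 1}  B2 = {0, 2}
Tree: B1–B2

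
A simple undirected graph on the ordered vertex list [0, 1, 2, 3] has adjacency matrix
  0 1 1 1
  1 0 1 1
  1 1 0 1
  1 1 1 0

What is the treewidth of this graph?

A width-3 tree decomposition is:
Bags: B1 = {0, 1, 2, 3}
Tree: (single bag)
A single bag containing all 4 vertices is trivially a valid decomposition of width 3. For the lower bound, the 4 vertices {0, 1, 2, 3} are pairwise adjacent, and any tree decomposition puts a clique entirely inside one bag — forcing width ≥ 3. The upper and lower bounds meet at 3, so that is the treewidth.

3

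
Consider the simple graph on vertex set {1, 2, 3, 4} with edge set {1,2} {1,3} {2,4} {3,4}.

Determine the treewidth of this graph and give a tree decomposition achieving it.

Treewidth 2.
One optimal decomposition is:
Bags: B1 = {1, 3, 4}  B2 = {1, 2, 4}
Tree: B1–B2

The largest bag has 3 vertices, giving width 2; this decomposition certifies tw(G) ≤ 2. For the lower bound, G contains the cycle 4–3–1–2–4, so G is not a forest; only forests have treewidth ≤ 1, hence tw(G) ≥ 2. Hence tw(G) = 2 exactly.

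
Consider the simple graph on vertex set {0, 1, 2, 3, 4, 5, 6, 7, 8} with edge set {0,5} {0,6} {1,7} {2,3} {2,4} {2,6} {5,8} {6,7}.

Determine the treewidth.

A width-1 tree decomposition is:
Bags: B1 = {0, 6}  B2 = {2, 6}  B3 = {6, 7}  B4 = {0, 5}  B5 = {2, 3}  B6 = {2, 4}  B7 = {1, 7}  B8 = {5, 8}
Tree: B1–B2, B1–B3, B1–B4, B2–B5, B5–B6, B3–B7, B4–B8
The largest bag has 2 vertices, giving width 1; this decomposition certifies tw(G) ≤ 1. Since G has at least one edge (e.g. 6–0), it is not an edgeless graph, so tw(G) ≥ 1. Hence tw(G) = 1 exactly.

1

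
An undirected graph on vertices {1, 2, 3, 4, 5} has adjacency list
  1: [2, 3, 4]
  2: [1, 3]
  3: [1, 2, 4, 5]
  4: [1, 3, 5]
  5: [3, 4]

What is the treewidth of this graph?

2

A width-2 tree decomposition is:
Bags: B1 = {1, 3, 4}  B2 = {3, 4, 5}  B3 = {1, 2, 3}
Tree: B1–B2, B1–B3
Each bag holds 3 vertices, so the decomposition has width 2, which upper-bounds the treewidth. On the other hand G contains the 3-clique {1, 2, 3}. A clique must lie in a single bag of any decomposition, so no decomposition can have width below 2. Hence tw(G) = 2 exactly.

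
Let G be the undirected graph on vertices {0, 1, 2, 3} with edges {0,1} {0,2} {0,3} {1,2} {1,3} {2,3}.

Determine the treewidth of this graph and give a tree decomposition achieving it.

With just one bag of size 4, the width is 4 − 1 = 3, so tw(G) ≤ 3. On the other hand G contains the 4-clique {0, 1, 2, 3}. A clique must lie in a single bag of any decomposition, so no decomposition can have width below 3. The upper and lower bounds meet at 3, so that is the treewidth.

Treewidth 3.
Bags: B1 = {0, 1, 2, 3}
Tree: (single bag)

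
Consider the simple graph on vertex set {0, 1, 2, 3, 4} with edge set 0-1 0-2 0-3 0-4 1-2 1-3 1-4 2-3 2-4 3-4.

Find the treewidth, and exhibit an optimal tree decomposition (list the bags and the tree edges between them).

With just one bag of size 5, the width is 5 − 1 = 4, so tw(G) ≤ 4. On the other hand G contains the 5-clique {0, 1, 2, 3, 4}. A clique must lie in a single bag of any decomposition, so no decomposition can have width below 4. Therefore the treewidth is 4.

Treewidth 4.
One optimal decomposition is:
Bags: B1 = {0, 1, 2, 3, 4}
Tree: (single bag)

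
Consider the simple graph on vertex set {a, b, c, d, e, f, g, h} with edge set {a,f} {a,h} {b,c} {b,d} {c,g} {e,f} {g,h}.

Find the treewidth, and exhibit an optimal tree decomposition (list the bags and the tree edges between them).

Treewidth 1.
One optimal decomposition is:
Bags: B1 = {e, f}  B2 = {a, f}  B3 = {a, h}  B4 = {g, h}  B5 = {c, g}  B6 = {b, c}  B7 = {b, d}
Tree: B1–B2, B2–B3, B3–B4, B4–B5, B5–B6, B6–B7

Every bag has size at most 2, so the width is 2 − 1 = 1 and tw(G) ≤ 1. Any graph with an edge has treewidth ≥ 1, and G has the edge e–f. Hence tw(G) = 1 exactly.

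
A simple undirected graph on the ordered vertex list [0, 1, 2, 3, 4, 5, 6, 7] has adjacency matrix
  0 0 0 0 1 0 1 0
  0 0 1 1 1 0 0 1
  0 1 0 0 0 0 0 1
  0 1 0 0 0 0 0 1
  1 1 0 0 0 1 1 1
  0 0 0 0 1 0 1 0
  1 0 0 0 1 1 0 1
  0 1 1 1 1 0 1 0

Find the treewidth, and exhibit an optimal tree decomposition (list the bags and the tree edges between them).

Each bag holds 3 vertices, so the decomposition has width 2, which upper-bounds the treewidth. On the other hand G contains the 3-clique {1, 2, 7}. A clique must lie in a single bag of any decomposition, so no decomposition can have width below 2. The upper and lower bounds meet at 2, so that is the treewidth.

Treewidth 2.
One optimal decomposition is:
Bags: B1 = {1, 3, 7}  B2 = {1, 4, 7}  B3 = {4, 6, 7}  B4 = {1, 2, 7}  B5 = {0, 4, 6}  B6 = {4, 5, 6}
Tree: B1–B2, B2–B3, B1–B4, B3–B5, B5–B6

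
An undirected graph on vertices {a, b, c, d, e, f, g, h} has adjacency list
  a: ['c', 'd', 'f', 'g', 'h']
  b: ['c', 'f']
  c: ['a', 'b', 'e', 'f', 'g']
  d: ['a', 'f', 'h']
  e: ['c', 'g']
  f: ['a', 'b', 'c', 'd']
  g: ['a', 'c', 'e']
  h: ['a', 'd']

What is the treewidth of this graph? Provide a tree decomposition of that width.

Treewidth 2.
Bags: B1 = {a, c, g}  B2 = {a, c, f}  B3 = {a, d, f}  B4 = {c, e, g}  B5 = {b, c, f}  B6 = {a, d, h}
Tree: B1–B2, B2–B3, B1–B4, B2–B5, B3–B6

Each bag holds 3 vertices, so the decomposition has width 2, which upper-bounds the treewidth. On the other hand G contains the 3-clique {a, d, h}. A clique must lie in a single bag of any decomposition, so no decomposition can have width below 2. Therefore the treewidth is 2.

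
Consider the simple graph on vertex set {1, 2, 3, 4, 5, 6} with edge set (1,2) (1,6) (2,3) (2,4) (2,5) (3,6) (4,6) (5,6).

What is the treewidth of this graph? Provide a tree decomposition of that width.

Treewidth 2.
One optimal decomposition is:
Bags: B1 = {2, 3, 6}  B2 = {1, 2, 6}  B3 = {2, 5, 6}  B4 = {2, 4, 6}
Tree: B1–B2, B2–B3, B3–B4

The largest bag has 3 vertices, giving width 2; this decomposition certifies tw(G) ≤ 2. The edges 3–2–1–6–3 form a cycle, so G is not a tree and its treewidth is at least 2. The upper and lower bounds meet at 2, so that is the treewidth.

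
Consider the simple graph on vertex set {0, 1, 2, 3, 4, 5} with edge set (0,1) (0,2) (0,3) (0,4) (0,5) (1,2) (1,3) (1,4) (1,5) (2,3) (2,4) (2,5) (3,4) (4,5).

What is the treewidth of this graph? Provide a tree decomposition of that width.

Treewidth 4.
One optimal decomposition is:
Bags: B1 = {0, 1, 2, 3, 4}  B2 = {0, 1, 2, 4, 5}
Tree: B1–B2

The largest bag has 5 vertices, giving width 4; this decomposition certifies tw(G) ≤ 4. Conversely, {0, 1, 2, 3, 4} is a clique of size 5, and the vertices of any clique must share a bag in every tree decomposition; so some bag has ≥ 5 vertices and tw(G) ≥ 4. Hence tw(G) = 4 exactly.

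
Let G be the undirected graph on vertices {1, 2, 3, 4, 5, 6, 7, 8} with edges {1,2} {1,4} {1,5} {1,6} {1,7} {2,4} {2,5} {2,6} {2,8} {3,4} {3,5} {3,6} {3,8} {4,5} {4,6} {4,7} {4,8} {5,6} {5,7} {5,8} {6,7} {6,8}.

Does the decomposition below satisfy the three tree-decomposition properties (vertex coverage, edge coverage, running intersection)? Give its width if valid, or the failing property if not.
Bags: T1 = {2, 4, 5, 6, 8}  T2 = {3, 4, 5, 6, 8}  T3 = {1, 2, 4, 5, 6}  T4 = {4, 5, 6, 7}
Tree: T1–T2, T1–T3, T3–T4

No — edge (1,7) lies in no bag.

A tree decomposition must satisfy three properties: every vertex lies in some bag; for every edge, both endpoints lie together in some bag; and for every vertex, the bags containing it form a connected subtree. Here edge (1,7) lies in no bag, so the decomposition is invalid.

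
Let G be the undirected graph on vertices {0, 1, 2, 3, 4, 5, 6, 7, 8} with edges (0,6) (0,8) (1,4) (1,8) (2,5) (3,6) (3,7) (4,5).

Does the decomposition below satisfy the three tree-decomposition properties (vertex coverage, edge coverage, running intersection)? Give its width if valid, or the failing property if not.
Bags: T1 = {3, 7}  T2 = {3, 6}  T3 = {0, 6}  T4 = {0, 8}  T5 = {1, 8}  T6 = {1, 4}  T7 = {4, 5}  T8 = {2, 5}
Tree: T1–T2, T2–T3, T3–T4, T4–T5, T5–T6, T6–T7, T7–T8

Yes; width 1.

Every vertex of G appears in some bag (union = {0, 1, 2, 3, 4, 5, 6, 7, 8}); every edge is covered by a bag; and for each vertex v the set of bags containing v is connected in the bag tree. The decomposition is therefore valid. The largest bag has 2 vertices, so the width is 1.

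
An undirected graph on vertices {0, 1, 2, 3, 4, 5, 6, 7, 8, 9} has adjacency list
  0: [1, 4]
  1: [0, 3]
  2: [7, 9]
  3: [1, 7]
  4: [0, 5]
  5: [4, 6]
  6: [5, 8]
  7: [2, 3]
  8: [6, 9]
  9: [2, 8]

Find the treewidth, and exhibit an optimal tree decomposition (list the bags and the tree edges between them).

Treewidth 2.
Bags: B1 = {2, 3, 7}  B2 = {2, 3, 9}  B3 = {3, 8, 9}  B4 = {3, 6, 8}  B5 = {3, 5, 6}  B6 = {3, 4, 5}  B7 = {0, 3, 4}  B8 = {0, 1, 3}
Tree: B1–B2, B2–B3, B3–B4, B4–B5, B5–B6, B6–B7, B7–B8

Each bag holds 3 vertices, so the decomposition has width 2, which upper-bounds the treewidth. The edges 3–7–2–9–8–6–5–4–0–1–3 form a cycle, so G is not a tree and its treewidth is at least 2. The upper and lower bounds meet at 2, so that is the treewidth.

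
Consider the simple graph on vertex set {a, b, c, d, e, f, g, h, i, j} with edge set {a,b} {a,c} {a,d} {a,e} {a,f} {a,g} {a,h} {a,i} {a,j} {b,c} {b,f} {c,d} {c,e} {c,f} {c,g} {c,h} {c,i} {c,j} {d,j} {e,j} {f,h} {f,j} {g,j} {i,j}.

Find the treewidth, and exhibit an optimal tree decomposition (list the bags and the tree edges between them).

Each bag holds 4 vertices, so the decomposition has width 3, which upper-bounds the treewidth. On the other hand G contains the 4-clique {a, c, d, j}. A clique must lie in a single bag of any decomposition, so no decomposition can have width below 3. Therefore the treewidth is 3.

Treewidth 3.
Bags: B1 = {a, c, d, j}  B2 = {a, c, i, j}  B3 = {a, c, f, j}  B4 = {a, c, e, j}  B5 = {a, b, c, f}  B6 = {a, c, g, j}  B7 = {a, c, f, h}
Tree: B1–B2, B1–B3, B3–B4, B3–B5, B4–B6, B5–B7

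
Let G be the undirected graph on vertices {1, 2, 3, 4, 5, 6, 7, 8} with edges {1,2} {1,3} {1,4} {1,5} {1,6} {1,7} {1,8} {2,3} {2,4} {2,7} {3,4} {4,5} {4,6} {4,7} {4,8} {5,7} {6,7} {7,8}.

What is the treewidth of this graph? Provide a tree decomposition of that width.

Each bag holds 4 vertices, so the decomposition has width 3, which upper-bounds the treewidth. On the other hand G contains the 4-clique {1, 2, 3, 4}. A clique must lie in a single bag of any decomposition, so no decomposition can have width below 3. The upper and lower bounds meet at 3, so that is the treewidth.

Treewidth 3.
One optimal decomposition is:
Bags: B1 = {1, 4, 6, 7}  B2 = {1, 2, 4, 7}  B3 = {1, 2, 3, 4}  B4 = {1, 4, 5, 7}  B5 = {1, 4, 7, 8}
Tree: B1–B2, B2–B3, B1–B4, B4–B5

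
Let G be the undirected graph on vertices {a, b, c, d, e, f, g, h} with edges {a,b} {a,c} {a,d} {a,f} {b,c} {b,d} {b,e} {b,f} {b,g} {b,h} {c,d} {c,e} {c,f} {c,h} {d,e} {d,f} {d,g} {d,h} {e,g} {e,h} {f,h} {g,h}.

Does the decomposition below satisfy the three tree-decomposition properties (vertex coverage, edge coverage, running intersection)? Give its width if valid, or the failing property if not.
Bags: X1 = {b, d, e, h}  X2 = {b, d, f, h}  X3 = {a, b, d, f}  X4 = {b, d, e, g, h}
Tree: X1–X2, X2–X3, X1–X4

A tree decomposition must satisfy three properties: every vertex lies in some bag; for every edge, both endpoints lie together in some bag; and for every vertex, the bags containing it form a connected subtree. Here vertex c appears in no bag, so the decomposition is invalid.

No — vertex c appears in no bag.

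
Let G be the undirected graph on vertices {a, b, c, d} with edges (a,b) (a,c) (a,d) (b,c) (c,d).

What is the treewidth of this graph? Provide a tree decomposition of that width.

Treewidth 2.
One such decomposition:
Bags: B1 = {a, c, d}  B2 = {a, b, c}
Tree: B1–B2

The largest bag has 3 vertices, giving width 2; this decomposition certifies tw(G) ≤ 2. On the other hand G contains the 3-clique {a, c, d}. A clique must lie in a single bag of any decomposition, so no decomposition can have width below 2. Combining the bounds, tw(G) = 2.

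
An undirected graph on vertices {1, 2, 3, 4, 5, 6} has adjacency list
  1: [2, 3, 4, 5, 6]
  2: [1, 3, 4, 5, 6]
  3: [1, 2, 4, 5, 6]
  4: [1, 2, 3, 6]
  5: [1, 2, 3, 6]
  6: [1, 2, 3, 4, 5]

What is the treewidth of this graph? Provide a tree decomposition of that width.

Every bag has size at most 5, so the width is 5 − 1 = 4 and tw(G) ≤ 4. On the other hand G contains the 5-clique {1, 2, 3, 4, 6}. A clique must lie in a single bag of any decomposition, so no decomposition can have width below 4. Therefore the treewidth is 4.

Treewidth 4.
One such decomposition:
Bags: B1 = {1, 2, 3, 5, 6}  B2 = {1, 2, 3, 4, 6}
Tree: B1–B2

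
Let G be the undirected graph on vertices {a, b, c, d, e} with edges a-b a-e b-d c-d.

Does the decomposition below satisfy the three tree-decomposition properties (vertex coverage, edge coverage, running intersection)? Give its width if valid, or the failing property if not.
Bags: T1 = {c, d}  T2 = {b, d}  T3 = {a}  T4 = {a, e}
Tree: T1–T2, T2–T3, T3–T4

No — edge (b,a) lies in no bag.

A tree decomposition must satisfy three properties: every vertex lies in some bag; for every edge, both endpoints lie together in some bag; and for every vertex, the bags containing it form a connected subtree. Here edge (b,a) lies in no bag, so the decomposition is invalid.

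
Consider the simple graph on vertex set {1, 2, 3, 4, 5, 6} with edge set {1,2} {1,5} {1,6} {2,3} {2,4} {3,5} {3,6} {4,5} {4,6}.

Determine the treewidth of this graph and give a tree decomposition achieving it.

Treewidth 3.
One optimal decomposition is:
Bags: B1 = {1, 3, 4, 5}  B2 = {1, 3, 4, 6}  B3 = {1, 2, 3, 4}
Tree: B1–B2, B2–B3

Each bag holds 4 vertices, so the decomposition has width 3, which upper-bounds the treewidth. For the lower bound: the 4 vertex sets {4,5}, {1,6}, {3}, {2} are disjoint, each induces a connected subgraph, and every pair is joined by at least one edge of G. Contracting each set to a single vertex therefore yields K_{4} as a minor, and since treewidth is minor-monotone, tw(G) ≥ tw(K_{4}) = 3. The upper and lower bounds meet at 3, so that is the treewidth.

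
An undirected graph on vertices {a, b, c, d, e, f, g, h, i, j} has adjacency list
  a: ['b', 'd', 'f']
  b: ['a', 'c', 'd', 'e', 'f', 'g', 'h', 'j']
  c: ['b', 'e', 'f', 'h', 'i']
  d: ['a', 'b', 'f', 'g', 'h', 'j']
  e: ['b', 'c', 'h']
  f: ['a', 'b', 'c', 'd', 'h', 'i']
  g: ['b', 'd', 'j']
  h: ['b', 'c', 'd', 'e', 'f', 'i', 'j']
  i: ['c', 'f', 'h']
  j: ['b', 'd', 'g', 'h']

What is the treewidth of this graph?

3

A width-3 tree decomposition is:
Bags: B1 = {b, d, f, h}  B2 = {b, c, f, h}  B3 = {b, c, e, h}  B4 = {b, d, h, j}  B5 = {a, b, d, f}  B6 = {c, f, h, i}  B7 = {b, d, g, j}
Tree: B1–B2, B2–B3, B1–B4, B1–B5, B2–B6, B4–B7
Every bag has size at most 4, so the width is 4 − 1 = 3 and tw(G) ≤ 3. Conversely, {b, d, g, j} is a clique of size 4, and the vertices of any clique must share a bag in every tree decomposition; so some bag has ≥ 4 vertices and tw(G) ≥ 3. Hence tw(G) = 3 exactly.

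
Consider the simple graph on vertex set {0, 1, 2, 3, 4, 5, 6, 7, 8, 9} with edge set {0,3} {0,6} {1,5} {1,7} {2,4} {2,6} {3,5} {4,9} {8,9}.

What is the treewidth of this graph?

1

A width-1 tree decomposition is:
Bags: B1 = {1, 7}  B2 = {1, 5}  B3 = {3, 5}  B4 = {0, 3}  B5 = {0, 6}  B6 = {2, 6}  B7 = {2, 4}  B8 = {4, 9}  B9 = {8, 9}
Tree: B1–B2, B2–B3, B3–B4, B4–B5, B5–B6, B6–B7, B7–B8, B8–B9
Each bag holds 2 vertices, so the decomposition has width 1, which upper-bounds the treewidth. Since G has at least one edge (e.g. 7–1), it is not an edgeless graph, so tw(G) ≥ 1. Combining the bounds, tw(G) = 1.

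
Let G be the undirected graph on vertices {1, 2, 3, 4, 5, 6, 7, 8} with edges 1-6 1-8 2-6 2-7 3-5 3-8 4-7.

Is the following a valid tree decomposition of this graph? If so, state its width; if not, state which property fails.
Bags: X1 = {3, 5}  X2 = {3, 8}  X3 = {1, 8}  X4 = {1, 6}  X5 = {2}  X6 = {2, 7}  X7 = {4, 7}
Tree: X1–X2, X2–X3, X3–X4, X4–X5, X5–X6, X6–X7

No — edge (6,2) lies in no bag.

A tree decomposition must satisfy three properties: every vertex lies in some bag; for every edge, both endpoints lie together in some bag; and for every vertex, the bags containing it form a connected subtree. Here edge (6,2) lies in no bag, so the decomposition is invalid.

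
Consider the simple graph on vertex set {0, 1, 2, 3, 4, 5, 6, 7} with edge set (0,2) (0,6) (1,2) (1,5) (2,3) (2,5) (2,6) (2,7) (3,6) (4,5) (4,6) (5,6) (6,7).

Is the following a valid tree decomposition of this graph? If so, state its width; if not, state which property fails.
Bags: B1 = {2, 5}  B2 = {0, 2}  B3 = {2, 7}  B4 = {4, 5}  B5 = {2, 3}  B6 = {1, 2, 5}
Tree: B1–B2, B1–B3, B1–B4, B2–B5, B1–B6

No — vertex 6 appears in no bag.

A tree decomposition must satisfy three properties: every vertex lies in some bag; for every edge, both endpoints lie together in some bag; and for every vertex, the bags containing it form a connected subtree. Here vertex 6 appears in no bag, so the decomposition is invalid.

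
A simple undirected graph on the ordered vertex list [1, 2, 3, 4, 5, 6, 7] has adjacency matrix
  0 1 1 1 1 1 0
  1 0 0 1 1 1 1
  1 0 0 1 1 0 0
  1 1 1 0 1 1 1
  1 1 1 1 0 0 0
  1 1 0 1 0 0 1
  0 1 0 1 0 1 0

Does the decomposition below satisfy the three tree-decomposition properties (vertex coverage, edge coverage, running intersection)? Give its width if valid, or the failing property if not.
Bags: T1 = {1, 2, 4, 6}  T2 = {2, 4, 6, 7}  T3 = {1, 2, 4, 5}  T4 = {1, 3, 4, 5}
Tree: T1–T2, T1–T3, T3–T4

Checking the three conditions: (i) the bags cover all of {1, 2, 3, 4, 5, 6, 7}; (ii) for each edge, some bag contains both endpoints; (iii) the bags containing any fixed vertex form a subtree. All hold, so the decomposition is valid with width 4 − 1 = 3.

Yes; width 3.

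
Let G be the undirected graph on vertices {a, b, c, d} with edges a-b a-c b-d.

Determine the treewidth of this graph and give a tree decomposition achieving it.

Each bag holds 2 vertices, so the decomposition has width 1, which upper-bounds the treewidth. G has an edge, so its treewidth is at least 1. Therefore the treewidth is 1.

Treewidth 1.
One such decomposition:
Bags: B1 = {a, c}  B2 = {a, b}  B3 = {b, d}
Tree: B1–B2, B2–B3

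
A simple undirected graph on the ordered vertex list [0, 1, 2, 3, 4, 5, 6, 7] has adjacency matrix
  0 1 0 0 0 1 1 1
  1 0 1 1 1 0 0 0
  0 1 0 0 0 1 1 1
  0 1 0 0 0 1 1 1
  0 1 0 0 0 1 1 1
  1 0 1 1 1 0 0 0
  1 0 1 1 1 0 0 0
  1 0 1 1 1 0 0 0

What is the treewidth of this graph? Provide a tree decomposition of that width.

Treewidth 4.
One such decomposition:
Bags: B1 = {0, 1, 2, 3, 4}  B2 = {0, 2, 3, 4, 5}  B3 = {0, 2, 3, 4, 7}  B4 = {0, 2, 3, 4, 6}
Tree: B1–B2, B2–B3, B3–B4

Each bag holds 5 vertices, so the decomposition has width 4, which upper-bounds the treewidth. For the lower bound: the 5 vertex sets {1,3}, {0,5}, {2,7}, {4}, {6} are disjoint, each induces a connected subgraph, and every pair is joined by at least one edge of G. Contracting each set to a single vertex therefore yields K_{5} as a minor, and since treewidth is minor-monotone, tw(G) ≥ tw(K_{5}) = 4. The upper and lower bounds meet at 4, so that is the treewidth.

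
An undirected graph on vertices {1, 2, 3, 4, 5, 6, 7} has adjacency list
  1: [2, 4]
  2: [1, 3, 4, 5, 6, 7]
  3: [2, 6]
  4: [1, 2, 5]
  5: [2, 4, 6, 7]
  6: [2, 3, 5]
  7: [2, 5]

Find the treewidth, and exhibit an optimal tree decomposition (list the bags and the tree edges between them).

Every bag has size at most 3, so the width is 3 − 1 = 2 and tw(G) ≤ 2. On the other hand G contains the 3-clique {1, 2, 4}. A clique must lie in a single bag of any decomposition, so no decomposition can have width below 2. Hence tw(G) = 2 exactly.

Treewidth 2.
One such decomposition:
Bags: B1 = {2, 4, 5}  B2 = {2, 5, 6}  B3 = {2, 5, 7}  B4 = {1, 2, 4}  B5 = {2, 3, 6}
Tree: B1–B2, B1–B3, B1–B4, B2–B5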